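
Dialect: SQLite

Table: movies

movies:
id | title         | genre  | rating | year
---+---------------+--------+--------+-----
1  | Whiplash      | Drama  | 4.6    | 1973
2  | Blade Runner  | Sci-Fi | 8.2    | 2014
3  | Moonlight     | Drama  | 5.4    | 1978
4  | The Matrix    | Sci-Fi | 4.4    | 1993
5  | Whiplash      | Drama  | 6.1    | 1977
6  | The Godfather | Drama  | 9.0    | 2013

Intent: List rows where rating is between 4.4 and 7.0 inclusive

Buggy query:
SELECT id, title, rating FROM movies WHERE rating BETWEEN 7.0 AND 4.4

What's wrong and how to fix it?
Bug: BETWEEN expects the lower bound first; with 7.0 AND 4.4 the range is empty

Fix: Write BETWEEN 4.4 AND 7.0

Corrected query:
SELECT id, title, rating FROM movies WHERE rating BETWEEN 4.4 AND 7.0

Result:
id | title      | rating
---+------------+-------
1  | Whiplash   | 4.6   
3  | Moonlight  | 5.4   
4  | The Matrix | 4.4   
5  | Whiplash   | 6.1   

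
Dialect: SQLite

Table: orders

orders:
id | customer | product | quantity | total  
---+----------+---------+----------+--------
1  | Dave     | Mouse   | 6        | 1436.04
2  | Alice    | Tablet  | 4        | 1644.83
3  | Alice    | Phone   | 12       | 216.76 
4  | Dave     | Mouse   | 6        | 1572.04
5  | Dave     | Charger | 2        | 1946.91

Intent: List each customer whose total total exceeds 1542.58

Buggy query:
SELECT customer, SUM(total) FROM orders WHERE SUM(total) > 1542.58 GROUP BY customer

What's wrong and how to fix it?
Bug: Aggregate functions cannot appear in a WHERE clause

Fix: Use HAVING (which filters groups after aggregation) instead of WHERE

Corrected query:
SELECT customer, SUM(total) FROM orders GROUP BY customer HAVING SUM(total) > 1542.58

Result:
customer | SUM(total)
---------+-----------
Alice    | 1861.59   
Dave     | 4954.99   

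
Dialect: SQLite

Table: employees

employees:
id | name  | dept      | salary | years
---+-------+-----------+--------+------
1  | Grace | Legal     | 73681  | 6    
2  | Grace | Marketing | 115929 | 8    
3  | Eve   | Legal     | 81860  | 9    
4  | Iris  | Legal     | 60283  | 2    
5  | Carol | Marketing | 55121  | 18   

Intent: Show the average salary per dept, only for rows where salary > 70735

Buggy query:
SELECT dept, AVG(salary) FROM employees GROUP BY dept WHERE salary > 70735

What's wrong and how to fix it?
Bug: WHERE cannot follow GROUP BY

Fix: Move the WHERE clause before GROUP BY

Corrected query:
SELECT dept, AVG(salary) FROM employees WHERE salary > 70735 GROUP BY dept

Result:
dept      | AVG(salary)
----------+------------
Legal     | 77770.5    
Marketing | 115929     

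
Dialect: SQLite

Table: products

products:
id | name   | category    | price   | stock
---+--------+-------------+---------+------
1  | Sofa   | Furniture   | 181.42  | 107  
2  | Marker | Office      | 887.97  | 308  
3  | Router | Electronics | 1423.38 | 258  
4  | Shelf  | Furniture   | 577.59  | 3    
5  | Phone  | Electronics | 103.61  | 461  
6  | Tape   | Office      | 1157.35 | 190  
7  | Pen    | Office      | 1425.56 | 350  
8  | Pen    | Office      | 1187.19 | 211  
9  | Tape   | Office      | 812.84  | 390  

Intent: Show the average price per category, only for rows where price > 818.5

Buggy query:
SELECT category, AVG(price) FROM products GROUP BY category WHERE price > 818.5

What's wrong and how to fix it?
Bug: WHERE cannot follow GROUP BY

Fix: Move the WHERE clause before GROUP BY

Corrected query:
SELECT category, AVG(price) FROM products WHERE price > 818.5 GROUP BY category

Result:
category    | AVG(price)
------------+-----------
Electronics | 1423.38   
Office      | 1164.5175 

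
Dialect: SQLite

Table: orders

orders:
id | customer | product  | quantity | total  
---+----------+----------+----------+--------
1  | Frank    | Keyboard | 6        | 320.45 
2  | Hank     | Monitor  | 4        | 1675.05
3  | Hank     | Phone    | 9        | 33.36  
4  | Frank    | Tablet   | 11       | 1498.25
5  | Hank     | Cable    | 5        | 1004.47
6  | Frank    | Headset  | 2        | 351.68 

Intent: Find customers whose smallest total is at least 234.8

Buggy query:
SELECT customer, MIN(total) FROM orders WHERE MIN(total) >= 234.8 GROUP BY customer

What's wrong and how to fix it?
Bug: MIN() in WHERE is a misuse of aggregate

Fix: Replace WHERE with HAVING after the GROUP BY

Corrected query:
SELECT customer, MIN(total) FROM orders GROUP BY customer HAVING MIN(total) >= 234.8

Result:
customer | MIN(total)
---------+-----------
Frank    | 320.45    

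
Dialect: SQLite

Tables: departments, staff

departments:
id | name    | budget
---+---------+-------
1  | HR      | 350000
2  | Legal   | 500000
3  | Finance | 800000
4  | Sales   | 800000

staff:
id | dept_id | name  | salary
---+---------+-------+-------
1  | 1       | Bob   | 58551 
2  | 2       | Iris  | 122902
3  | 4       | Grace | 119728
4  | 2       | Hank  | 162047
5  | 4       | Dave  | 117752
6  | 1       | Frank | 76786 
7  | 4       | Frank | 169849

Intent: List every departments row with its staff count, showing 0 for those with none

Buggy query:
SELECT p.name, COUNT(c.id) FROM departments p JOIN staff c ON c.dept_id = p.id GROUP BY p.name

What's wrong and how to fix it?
Bug: An inner join excludes parents with zero children

Fix: Switch to LEFT JOIN to retain unmatched parent rows

Corrected query:
SELECT p.name, COUNT(c.id) FROM departments p LEFT JOIN staff c ON c.dept_id = p.id GROUP BY p.name

Result:
name    | COUNT(c.id)
--------+------------
Finance | 0          
HR      | 2          
Legal   | 2          
Sales   | 3          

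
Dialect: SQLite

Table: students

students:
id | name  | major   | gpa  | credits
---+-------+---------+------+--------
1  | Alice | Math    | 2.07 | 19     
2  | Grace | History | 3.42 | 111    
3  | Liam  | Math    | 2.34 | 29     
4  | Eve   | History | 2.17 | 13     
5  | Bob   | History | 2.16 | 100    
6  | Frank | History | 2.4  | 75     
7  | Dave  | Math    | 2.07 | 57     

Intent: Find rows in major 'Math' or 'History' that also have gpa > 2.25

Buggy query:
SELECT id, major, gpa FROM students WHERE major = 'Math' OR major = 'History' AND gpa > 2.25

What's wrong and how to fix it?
Bug: Without parentheses, AND is evaluated before OR, so the gpa filter only applies to the 'History' branch

Fix: Group the OR with parentheses (or use IN), then AND the threshold

Corrected query:
SELECT id, major, gpa FROM students WHERE (major = 'Math' OR major = 'History') AND gpa > 2.25

Result:
id | major   | gpa 
---+---------+-----
2  | History | 3.42
3  | Math    | 2.34
6  | History | 2.4 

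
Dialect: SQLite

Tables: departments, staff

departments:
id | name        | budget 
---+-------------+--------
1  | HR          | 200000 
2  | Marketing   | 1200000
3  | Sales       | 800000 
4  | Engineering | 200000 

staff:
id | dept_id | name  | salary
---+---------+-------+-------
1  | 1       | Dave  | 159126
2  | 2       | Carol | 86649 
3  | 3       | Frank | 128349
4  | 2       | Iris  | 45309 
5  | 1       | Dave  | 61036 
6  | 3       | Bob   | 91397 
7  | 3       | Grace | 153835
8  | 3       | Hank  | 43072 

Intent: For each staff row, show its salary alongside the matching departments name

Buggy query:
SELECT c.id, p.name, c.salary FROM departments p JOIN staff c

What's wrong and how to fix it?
Bug: JOIN with no ON clause produces a cartesian product; every staff row pairs with every departments row

Fix: Add ON c.dept_id = p.id to the JOIN

Corrected query:
SELECT c.id, p.name, c.salary FROM departments p JOIN staff c ON c.dept_id = p.id

Result:
id | name      | salary
---+-----------+-------
1  | HR        | 159126
2  | Marketing | 86649 
3  | Sales     | 128349
4  | Marketing | 45309 
5  | HR        | 61036 
6  | Sales     | 91397 
7  | Sales     | 153835
8  | Sales     | 43072 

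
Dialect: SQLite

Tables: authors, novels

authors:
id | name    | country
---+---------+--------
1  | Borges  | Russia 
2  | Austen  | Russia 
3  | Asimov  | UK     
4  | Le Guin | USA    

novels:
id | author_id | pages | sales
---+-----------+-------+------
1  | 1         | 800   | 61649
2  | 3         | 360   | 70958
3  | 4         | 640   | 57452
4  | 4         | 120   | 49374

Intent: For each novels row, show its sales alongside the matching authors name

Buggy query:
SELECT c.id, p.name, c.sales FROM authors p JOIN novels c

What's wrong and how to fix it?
Bug: Missing join condition: each novels row is matched to all authors rows instead of just its own

Fix: Add ON c.author_id = p.id to the JOIN

Corrected query:
SELECT c.id, p.name, c.sales FROM authors p JOIN novels c ON c.author_id = p.id

Result:
id | name    | sales
---+---------+------
1  | Borges  | 61649
2  | Asimov  | 70958
3  | Le Guin | 57452
4  | Le Guin | 49374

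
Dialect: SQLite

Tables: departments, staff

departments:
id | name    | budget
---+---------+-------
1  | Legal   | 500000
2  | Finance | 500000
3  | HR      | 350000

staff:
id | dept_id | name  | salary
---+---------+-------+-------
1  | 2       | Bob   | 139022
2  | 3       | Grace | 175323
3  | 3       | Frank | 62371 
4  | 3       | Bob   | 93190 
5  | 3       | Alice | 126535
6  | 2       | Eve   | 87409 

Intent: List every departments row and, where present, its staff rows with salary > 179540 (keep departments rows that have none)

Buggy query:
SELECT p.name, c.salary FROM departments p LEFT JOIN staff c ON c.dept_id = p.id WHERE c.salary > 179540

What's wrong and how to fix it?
Bug: A WHERE condition on the right-hand table after LEFT JOIN drops unmatched parents

Fix: Put 'c.salary > 179540' in the JOIN's ON clause instead of WHERE

Corrected query:
SELECT p.name, c.salary FROM departments p LEFT JOIN staff c ON c.dept_id = p.id AND c.salary > 179540

Result:
name    | salary
--------+-------
Legal   | NULL  
Finance | NULL  
HR      | NULL  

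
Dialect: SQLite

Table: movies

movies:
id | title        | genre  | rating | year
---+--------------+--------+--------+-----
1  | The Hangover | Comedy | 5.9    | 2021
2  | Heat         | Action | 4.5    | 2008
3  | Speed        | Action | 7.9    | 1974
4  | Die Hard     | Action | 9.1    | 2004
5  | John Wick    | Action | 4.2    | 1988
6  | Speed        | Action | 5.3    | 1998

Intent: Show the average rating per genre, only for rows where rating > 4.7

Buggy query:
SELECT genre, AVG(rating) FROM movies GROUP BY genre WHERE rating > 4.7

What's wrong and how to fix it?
Bug: WHERE cannot follow GROUP BY

Fix: Place WHERE between FROM and GROUP BY

Corrected query:
SELECT genre, AVG(rating) FROM movies WHERE rating > 4.7 GROUP BY genre

Result:
genre  | AVG(rating)
-------+------------
Action | 7.433333   
Comedy | 5.9        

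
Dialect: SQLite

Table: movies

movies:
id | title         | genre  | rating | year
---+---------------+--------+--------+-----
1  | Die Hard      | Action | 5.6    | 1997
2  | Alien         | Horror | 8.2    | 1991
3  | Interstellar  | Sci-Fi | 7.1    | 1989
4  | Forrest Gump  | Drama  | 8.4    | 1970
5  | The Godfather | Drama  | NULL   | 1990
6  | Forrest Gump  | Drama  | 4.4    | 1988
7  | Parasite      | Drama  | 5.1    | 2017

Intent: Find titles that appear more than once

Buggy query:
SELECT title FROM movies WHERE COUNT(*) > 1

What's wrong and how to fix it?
Bug: COUNT(*) is an aggregate and cannot be used in WHERE

Fix: GROUP BY title, then filter groups with HAVING COUNT(*) > 1

Corrected query:
SELECT title FROM movies GROUP BY title HAVING COUNT(*) > 1

Result:
title       
------------
Forrest Gump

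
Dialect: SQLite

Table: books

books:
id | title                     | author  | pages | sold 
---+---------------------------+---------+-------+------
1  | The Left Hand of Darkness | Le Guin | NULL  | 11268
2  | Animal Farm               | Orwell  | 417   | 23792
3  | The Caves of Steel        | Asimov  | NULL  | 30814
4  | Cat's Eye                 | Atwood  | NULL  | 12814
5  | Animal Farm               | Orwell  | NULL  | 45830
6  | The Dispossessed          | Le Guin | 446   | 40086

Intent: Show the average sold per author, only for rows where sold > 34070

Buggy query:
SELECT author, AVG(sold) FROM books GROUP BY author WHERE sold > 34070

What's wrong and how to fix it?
Bug: WHERE cannot follow GROUP BY

Fix: Place WHERE between FROM and GROUP BY

Corrected query:
SELECT author, AVG(sold) FROM books WHERE sold > 34070 GROUP BY author

Result:
author  | AVG(sold)
--------+----------
Le Guin | 40086    
Orwell  | 45830    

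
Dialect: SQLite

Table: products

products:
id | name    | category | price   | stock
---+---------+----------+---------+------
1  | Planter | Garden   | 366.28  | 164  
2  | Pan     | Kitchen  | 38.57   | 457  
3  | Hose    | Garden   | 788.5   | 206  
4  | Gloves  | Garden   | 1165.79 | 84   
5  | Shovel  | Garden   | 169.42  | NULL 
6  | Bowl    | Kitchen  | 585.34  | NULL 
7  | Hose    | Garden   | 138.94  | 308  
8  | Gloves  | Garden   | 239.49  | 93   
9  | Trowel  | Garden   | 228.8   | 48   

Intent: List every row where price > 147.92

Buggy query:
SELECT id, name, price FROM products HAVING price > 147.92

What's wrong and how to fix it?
Bug: HAVING filters the output of aggregation, but this query has no GROUP BY and no aggregate functions, so SQLite rejects it (HAVING clause on a non-aggregate query); the condition here is per row

Fix: Use WHERE for row-level filtering

Corrected query:
SELECT id, name, price FROM products WHERE price > 147.92

Result:
id | name    | price  
---+---------+--------
1  | Planter | 366.28 
3  | Hose    | 788.5  
4  | Gloves  | 1165.79
5  | Shovel  | 169.42 
6  | Bowl    | 585.34 
8  | Gloves  | 239.49 
9  | Trowel  | 228.8  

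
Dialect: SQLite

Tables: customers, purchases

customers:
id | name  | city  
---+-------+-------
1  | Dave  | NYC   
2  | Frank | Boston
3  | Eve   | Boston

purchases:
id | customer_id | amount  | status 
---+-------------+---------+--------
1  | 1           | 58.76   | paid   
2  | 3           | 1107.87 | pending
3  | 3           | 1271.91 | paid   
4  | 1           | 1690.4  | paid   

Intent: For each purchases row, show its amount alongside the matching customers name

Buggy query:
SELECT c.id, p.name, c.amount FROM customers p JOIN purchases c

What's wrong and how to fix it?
Bug: JOIN with no ON clause produces a cartesian product; every purchases row pairs with every customers row

Fix: Specify the join condition linking the foreign key to the parent id

Corrected query:
SELECT c.id, p.name, c.amount FROM customers p JOIN purchases c ON c.customer_id = p.id

Result:
id | name | amount 
---+------+--------
1  | Dave | 58.76  
2  | Eve  | 1107.87
3  | Eve  | 1271.91
4  | Dave | 1690.4 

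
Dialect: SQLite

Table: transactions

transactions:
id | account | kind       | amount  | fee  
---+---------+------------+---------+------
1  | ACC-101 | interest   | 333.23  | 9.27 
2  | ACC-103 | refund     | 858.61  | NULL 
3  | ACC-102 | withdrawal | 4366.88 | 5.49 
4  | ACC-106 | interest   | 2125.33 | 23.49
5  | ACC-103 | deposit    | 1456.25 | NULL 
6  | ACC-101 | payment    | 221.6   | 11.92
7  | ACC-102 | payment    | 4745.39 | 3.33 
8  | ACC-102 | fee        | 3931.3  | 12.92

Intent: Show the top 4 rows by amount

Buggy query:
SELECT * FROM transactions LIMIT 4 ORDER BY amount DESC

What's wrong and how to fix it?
Bug: ORDER BY cannot follow LIMIT; LIMIT is the final clause

Fix: Sort with ORDER BY, then apply LIMIT

Corrected query:
SELECT * FROM transactions ORDER BY amount DESC LIMIT 4

Result:
id | account | kind       | amount  | fee  
---+---------+------------+---------+------
7  | ACC-102 | payment    | 4745.39 | 3.33 
3  | ACC-102 | withdrawal | 4366.88 | 5.49 
8  | ACC-102 | fee        | 3931.3  | 12.92
4  | ACC-106 | interest   | 2125.33 | 23.49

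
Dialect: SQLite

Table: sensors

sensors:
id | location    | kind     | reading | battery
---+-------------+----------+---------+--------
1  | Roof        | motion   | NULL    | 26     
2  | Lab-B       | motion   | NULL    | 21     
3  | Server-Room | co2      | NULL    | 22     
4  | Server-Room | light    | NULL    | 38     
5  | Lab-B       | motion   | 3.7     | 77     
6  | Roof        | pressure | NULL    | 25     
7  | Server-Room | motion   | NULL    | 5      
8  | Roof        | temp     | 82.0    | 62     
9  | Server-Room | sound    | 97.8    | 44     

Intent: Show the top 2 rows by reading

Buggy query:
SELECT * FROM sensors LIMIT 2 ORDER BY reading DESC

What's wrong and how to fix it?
Bug: ORDER BY cannot follow LIMIT; LIMIT is the final clause

Fix: Sort with ORDER BY, then apply LIMIT

Corrected query:
SELECT * FROM sensors ORDER BY reading DESC LIMIT 2

Result:
id | location    | kind  | reading | battery
---+-------------+-------+---------+--------
9  | Server-Room | sound | 97.8    | 44     
8  | Roof        | temp  | 82      | 62     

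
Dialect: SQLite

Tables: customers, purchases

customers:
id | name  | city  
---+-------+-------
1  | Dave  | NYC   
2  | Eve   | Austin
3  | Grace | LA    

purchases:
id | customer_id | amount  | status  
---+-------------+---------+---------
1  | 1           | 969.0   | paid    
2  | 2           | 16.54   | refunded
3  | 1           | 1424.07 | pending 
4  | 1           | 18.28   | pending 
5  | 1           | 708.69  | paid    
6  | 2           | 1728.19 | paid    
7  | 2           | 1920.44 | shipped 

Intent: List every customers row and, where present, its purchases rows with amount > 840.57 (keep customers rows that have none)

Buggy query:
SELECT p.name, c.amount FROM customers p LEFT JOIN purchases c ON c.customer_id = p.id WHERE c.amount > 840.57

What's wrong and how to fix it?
Bug: A WHERE condition on the right-hand table after LEFT JOIN drops unmatched parents

Fix: Move the right-table condition into the ON clause so unmatched parents are kept

Corrected query:
SELECT p.name, c.amount FROM customers p LEFT JOIN purchases c ON c.customer_id = p.id AND c.amount > 840.57

Result:
name  | amount 
------+--------
Dave  | 969    
Dave  | 1424.07
Eve   | 1728.19
Eve   | 1920.44
Grace | NULL   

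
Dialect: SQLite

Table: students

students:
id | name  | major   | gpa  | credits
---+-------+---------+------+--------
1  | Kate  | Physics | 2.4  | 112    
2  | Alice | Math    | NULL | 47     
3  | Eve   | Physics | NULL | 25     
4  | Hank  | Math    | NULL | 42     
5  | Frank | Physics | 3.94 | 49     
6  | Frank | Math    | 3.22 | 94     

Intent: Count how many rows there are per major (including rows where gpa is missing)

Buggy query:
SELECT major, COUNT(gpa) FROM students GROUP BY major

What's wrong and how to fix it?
Bug: COUNT(column) counts non-NULL values only; rows with NULL gpa aren't counted

Fix: Use COUNT(*) to count all rows regardless of NULL

Corrected query:
SELECT major, COUNT(*) FROM students GROUP BY major

Result:
major   | COUNT(*)
--------+---------
Math    | 3       
Physics | 3       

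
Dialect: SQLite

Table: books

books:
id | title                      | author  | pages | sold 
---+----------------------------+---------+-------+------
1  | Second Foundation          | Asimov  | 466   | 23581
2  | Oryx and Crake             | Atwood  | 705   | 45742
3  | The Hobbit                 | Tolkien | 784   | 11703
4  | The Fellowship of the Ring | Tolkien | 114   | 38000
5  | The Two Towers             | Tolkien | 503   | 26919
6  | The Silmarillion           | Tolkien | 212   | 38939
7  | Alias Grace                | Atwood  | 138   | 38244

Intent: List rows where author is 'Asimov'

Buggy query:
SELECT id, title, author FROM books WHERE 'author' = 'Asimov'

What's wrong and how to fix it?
Bug: 'author' in single quotes is a string literal, not the column; the comparison is literal-vs-literal and never true

Fix: Reference the column as author without single quotes

Corrected query:
SELECT id, title, author FROM books WHERE author = 'Asimov'

Result:
id | title             | author
---+-------------------+-------
1  | Second Foundation | Asimov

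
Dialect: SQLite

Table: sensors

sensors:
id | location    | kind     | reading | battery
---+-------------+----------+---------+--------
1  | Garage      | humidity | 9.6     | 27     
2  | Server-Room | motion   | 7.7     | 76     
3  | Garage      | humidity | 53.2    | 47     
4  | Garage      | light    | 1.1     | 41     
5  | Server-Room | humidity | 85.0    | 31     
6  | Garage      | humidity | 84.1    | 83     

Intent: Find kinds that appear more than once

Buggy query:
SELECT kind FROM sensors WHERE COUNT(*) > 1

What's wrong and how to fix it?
Bug: COUNT(*) is an aggregate and cannot be used in WHERE

Fix: GROUP BY kind, then filter groups with HAVING COUNT(*) > 1

Corrected query:
SELECT kind FROM sensors GROUP BY kind HAVING COUNT(*) > 1

Result:
kind    
--------
humidity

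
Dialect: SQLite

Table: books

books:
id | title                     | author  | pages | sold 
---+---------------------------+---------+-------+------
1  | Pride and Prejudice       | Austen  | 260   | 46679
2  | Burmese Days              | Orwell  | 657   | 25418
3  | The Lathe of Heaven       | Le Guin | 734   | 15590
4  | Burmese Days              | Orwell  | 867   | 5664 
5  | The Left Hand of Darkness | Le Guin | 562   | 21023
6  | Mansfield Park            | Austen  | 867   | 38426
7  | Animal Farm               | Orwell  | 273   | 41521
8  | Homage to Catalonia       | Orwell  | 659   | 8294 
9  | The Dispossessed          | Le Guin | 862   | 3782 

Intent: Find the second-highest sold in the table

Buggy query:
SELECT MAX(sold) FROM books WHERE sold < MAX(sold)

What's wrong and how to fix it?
Bug: MAX(sold) on the right of the comparison is an aggregate-in-WHERE error

Fix: Put the inner MAX in a scalar subquery

Corrected query:
SELECT MAX(sold) FROM books WHERE sold < (SELECT MAX(sold) FROM books)

Result:
MAX(sold)
---------
41521    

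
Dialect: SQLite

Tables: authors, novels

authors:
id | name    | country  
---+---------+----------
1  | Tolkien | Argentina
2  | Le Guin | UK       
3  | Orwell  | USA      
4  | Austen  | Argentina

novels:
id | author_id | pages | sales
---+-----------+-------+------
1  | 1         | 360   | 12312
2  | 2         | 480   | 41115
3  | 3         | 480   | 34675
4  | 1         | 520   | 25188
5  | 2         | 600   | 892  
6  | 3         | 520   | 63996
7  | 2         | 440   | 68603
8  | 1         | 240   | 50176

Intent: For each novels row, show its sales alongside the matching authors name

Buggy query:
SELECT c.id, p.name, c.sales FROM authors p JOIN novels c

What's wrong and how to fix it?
Bug: JOIN with no ON clause produces a cartesian product; every novels row pairs with every authors row

Fix: Specify the join condition linking the foreign key to the parent id

Corrected query:
SELECT c.id, p.name, c.sales FROM authors p JOIN novels c ON c.author_id = p.id

Result:
id | name    | sales
---+---------+------
1  | Tolkien | 12312
2  | Le Guin | 41115
3  | Orwell  | 34675
4  | Tolkien | 25188
5  | Le Guin | 892  
6  | Orwell  | 63996
7  | Le Guin | 68603
8  | Tolkien | 50176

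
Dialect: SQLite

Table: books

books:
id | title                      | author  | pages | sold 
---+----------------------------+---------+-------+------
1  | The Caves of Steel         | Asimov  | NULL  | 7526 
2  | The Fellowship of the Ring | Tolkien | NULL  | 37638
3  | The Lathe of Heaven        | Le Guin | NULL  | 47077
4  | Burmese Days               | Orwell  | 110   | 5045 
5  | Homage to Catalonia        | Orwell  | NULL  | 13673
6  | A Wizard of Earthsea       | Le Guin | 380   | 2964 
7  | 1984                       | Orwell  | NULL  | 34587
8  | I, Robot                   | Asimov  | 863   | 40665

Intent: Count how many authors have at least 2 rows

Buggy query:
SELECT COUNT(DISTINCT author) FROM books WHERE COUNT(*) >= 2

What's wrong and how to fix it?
Bug: WHERE filters individual rows, not groups, so a group-level COUNT is invalid there

Fix: Group first with HAVING COUNT(*) >= 2, then COUNT the resulting groups

Corrected query:
SELECT COUNT(*) FROM (SELECT author FROM books GROUP BY author HAVING COUNT(*) >= 2)

Result:
COUNT(*)
--------
3       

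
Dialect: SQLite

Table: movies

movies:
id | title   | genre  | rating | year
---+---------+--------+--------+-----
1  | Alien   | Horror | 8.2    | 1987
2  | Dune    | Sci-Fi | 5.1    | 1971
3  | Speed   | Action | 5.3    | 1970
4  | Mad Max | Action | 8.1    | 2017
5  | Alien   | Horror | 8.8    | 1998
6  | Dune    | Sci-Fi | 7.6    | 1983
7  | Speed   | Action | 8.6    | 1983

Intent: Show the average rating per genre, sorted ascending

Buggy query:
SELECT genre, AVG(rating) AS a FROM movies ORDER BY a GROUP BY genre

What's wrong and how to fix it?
Bug: GROUP BY must precede ORDER BY

Fix: Move ORDER BY to the end, after GROUP BY

Corrected query:
SELECT genre, AVG(rating) AS a FROM movies GROUP BY genre ORDER BY a

Result:
genre  | a       
-------+---------
Sci-Fi | 6.35    
Action | 7.333333
Horror | 8.5     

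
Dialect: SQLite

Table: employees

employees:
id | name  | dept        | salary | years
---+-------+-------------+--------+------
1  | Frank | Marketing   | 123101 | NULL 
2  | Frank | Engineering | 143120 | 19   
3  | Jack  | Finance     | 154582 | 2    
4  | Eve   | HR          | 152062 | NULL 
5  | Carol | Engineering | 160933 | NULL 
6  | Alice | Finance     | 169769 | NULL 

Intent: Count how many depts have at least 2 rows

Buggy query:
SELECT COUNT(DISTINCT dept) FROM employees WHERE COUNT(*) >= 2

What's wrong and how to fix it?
Bug: COUNT(*) cannot appear in WHERE; the per-group count doesn't exist yet

Fix: Group first with HAVING COUNT(*) >= 2, then COUNT the resulting groups

Corrected query:
SELECT COUNT(*) FROM (SELECT dept FROM employees GROUP BY dept HAVING COUNT(*) >= 2)

Result:
COUNT(*)
--------
2       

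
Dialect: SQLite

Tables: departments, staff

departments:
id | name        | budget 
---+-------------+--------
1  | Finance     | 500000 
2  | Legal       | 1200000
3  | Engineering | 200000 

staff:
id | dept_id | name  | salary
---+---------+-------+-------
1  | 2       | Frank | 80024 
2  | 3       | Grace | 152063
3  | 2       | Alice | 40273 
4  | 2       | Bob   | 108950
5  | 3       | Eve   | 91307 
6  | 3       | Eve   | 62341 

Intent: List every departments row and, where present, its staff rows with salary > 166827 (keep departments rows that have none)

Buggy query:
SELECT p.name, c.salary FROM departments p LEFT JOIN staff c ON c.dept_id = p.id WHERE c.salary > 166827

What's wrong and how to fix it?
Bug: Filtering c.salary in WHERE discards the NULL rows produced by LEFT JOIN, turning it into an inner join

Fix: Move the right-table condition into the ON clause so unmatched parents are kept

Corrected query:
SELECT p.name, c.salary FROM departments p LEFT JOIN staff c ON c.dept_id = p.id AND c.salary > 166827

Result:
name        | salary
------------+-------
Finance     | NULL  
Legal       | NULL  
Engineering | NULL  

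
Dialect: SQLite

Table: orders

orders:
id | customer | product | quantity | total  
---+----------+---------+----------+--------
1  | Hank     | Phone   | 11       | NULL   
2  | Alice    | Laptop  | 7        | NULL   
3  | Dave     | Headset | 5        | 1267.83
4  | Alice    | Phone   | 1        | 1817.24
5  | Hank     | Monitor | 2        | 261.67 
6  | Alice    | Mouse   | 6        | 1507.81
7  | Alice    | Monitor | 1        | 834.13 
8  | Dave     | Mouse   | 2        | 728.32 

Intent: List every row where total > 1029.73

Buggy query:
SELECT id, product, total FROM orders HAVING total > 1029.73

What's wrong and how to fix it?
Bug: This is a non-aggregate query (no GROUP BY, no aggregates), so in SQLite the HAVING clause is invalid here; a row-level condition belongs in WHERE

Fix: Use WHERE for row-level filtering

Corrected query:
SELECT id, product, total FROM orders WHERE total > 1029.73

Result:
id | product | total  
---+---------+--------
3  | Headset | 1267.83
4  | Phone   | 1817.24
6  | Mouse   | 1507.81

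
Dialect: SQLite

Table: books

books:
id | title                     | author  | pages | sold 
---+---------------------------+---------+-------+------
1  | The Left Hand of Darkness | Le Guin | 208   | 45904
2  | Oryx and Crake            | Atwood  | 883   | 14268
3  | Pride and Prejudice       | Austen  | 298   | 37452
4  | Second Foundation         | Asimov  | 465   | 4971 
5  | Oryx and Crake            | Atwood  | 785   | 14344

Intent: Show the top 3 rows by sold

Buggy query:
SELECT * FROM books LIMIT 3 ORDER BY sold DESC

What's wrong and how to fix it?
Bug: ORDER BY cannot follow LIMIT; LIMIT is the final clause

Fix: Swap the clauses: ORDER BY first, then LIMIT

Corrected query:
SELECT * FROM books ORDER BY sold DESC LIMIT 3

Result:
id | title                     | author  | pages | sold 
---+---------------------------+---------+-------+------
1  | The Left Hand of Darkness | Le Guin | 208   | 45904
3  | Pride and Prejudice       | Austen  | 298   | 37452
5  | Oryx and Crake            | Atwood  | 785   | 14344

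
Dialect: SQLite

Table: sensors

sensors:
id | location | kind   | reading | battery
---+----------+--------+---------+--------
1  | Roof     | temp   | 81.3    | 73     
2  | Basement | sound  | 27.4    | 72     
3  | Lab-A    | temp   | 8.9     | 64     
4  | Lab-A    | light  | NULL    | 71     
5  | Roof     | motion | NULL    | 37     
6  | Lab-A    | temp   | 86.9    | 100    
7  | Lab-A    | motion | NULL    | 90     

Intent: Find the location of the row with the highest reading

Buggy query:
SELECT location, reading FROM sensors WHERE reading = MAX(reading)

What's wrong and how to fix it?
Bug: MAX(reading) is an aggregate and cannot be used directly in WHERE

Fix: Use a subquery: WHERE reading = (SELECT MAX(reading) FROM sensors)

Corrected query:
SELECT location, reading FROM sensors WHERE reading = (SELECT MAX(reading) FROM sensors)

Result:
location | reading
---------+--------
Lab-A    | 86.9   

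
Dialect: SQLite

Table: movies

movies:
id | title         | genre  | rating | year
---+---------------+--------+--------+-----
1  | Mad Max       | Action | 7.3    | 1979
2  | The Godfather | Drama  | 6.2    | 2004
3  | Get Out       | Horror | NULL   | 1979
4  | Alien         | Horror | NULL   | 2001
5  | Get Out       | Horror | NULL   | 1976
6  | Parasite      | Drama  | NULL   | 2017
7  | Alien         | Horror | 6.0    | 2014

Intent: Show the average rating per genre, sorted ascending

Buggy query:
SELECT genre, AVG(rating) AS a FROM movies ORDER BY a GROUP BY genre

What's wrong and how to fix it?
Bug: ORDER BY appears before GROUP BY; SQL clause order requires GROUP BY first

Fix: Move ORDER BY to the end, after GROUP BY

Corrected query:
SELECT genre, AVG(rating) AS a FROM movies GROUP BY genre ORDER BY a

Result:
genre  | a  
-------+----
Horror | 6  
Drama  | 6.2
Action | 7.3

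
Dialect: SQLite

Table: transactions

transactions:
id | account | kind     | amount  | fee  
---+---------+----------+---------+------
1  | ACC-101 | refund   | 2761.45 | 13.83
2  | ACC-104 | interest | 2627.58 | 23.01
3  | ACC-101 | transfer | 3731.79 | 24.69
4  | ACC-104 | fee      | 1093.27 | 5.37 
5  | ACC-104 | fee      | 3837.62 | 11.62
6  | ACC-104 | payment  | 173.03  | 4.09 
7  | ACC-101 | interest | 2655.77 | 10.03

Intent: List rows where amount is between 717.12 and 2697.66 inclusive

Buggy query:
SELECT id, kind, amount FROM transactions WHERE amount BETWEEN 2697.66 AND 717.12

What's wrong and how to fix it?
Bug: BETWEEN expects the lower bound first; with 2697.66 AND 717.12 the range is empty

Fix: Swap the bounds so the smaller value comes first

Corrected query:
SELECT id, kind, amount FROM transactions WHERE amount BETWEEN 717.12 AND 2697.66

Result:
id | kind     | amount 
---+----------+--------
2  | interest | 2627.58
4  | fee      | 1093.27
7  | interest | 2655.77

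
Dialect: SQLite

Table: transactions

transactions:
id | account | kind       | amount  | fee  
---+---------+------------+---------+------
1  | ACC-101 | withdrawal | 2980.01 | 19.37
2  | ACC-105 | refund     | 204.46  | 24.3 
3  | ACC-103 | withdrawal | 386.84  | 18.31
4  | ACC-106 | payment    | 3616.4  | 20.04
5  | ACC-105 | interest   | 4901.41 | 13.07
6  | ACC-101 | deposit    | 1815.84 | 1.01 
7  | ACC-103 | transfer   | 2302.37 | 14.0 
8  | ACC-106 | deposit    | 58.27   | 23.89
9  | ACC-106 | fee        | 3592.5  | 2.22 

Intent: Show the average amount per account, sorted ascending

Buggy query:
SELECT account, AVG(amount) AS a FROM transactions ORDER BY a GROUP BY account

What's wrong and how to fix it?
Bug: GROUP BY must precede ORDER BY

Fix: Move ORDER BY to the end, after GROUP BY

Corrected query:
SELECT account, AVG(amount) AS a FROM transactions GROUP BY account ORDER BY a

Result:
account | a       
--------+---------
ACC-103 | 1344.605
ACC-101 | 2397.925
ACC-106 | 2422.39 
ACC-105 | 2552.935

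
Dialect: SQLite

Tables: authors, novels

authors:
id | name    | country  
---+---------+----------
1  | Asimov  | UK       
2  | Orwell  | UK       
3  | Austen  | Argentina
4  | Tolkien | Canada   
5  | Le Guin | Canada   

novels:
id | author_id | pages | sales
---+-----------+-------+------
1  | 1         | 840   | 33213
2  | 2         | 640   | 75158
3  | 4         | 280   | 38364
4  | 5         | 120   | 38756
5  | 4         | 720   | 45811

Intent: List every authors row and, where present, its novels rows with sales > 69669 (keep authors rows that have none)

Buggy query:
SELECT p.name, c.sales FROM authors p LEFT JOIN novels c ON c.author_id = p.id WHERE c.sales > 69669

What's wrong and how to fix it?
Bug: A WHERE condition on the right-hand table after LEFT JOIN drops unmatched parents

Fix: Move the right-table condition into the ON clause so unmatched parents are kept

Corrected query:
SELECT p.name, c.sales FROM authors p LEFT JOIN novels c ON c.author_id = p.id AND c.sales > 69669

Result:
name    | sales
--------+------
Asimov  | NULL 
Orwell  | 75158
Austen  | NULL 
Tolkien | NULL 
Le Guin | NULL 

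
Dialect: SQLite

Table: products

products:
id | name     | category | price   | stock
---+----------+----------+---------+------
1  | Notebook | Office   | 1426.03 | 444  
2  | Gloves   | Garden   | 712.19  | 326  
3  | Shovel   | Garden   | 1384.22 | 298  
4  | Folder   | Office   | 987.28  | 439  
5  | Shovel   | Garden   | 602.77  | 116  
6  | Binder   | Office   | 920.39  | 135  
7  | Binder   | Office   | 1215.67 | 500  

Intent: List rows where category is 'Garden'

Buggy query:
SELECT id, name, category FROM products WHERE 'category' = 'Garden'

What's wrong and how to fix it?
Bug: 'category' in single quotes is a string literal, not the column; the comparison is literal-vs-literal and never true

Fix: Remove the quotes around the column name (or use double quotes for an identifier)

Corrected query:
SELECT id, name, category FROM products WHERE category = 'Garden'

Result:
id | name   | category
---+--------+---------
2  | Gloves | Garden  
3  | Shovel | Garden  
5  | Shovel | Garden  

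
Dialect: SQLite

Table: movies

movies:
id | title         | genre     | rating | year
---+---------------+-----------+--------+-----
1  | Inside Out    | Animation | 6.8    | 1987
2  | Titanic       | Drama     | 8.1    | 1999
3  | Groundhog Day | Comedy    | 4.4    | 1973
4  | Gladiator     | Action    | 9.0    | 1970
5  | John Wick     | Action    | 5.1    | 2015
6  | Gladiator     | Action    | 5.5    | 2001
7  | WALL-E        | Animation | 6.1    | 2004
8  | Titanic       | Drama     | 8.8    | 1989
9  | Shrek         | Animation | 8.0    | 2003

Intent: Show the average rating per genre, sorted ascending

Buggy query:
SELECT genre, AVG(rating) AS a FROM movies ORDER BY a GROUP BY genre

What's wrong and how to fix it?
Bug: ORDER BY appears before GROUP BY; SQL clause order requires GROUP BY first

Fix: Move ORDER BY to the end, after GROUP BY

Corrected query:
SELECT genre, AVG(rating) AS a FROM movies GROUP BY genre ORDER BY a

Result:
genre     | a       
----------+---------
Comedy    | 4.4     
Action    | 6.533333
Animation | 6.966667
Drama     | 8.45    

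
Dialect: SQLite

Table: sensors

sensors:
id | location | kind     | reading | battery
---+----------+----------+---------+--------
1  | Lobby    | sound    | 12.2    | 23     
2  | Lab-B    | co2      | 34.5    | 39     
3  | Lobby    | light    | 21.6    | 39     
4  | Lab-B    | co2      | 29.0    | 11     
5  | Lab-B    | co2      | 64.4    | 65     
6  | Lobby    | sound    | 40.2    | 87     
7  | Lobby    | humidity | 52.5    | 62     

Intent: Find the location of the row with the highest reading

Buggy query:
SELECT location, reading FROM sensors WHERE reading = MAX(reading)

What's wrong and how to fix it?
Bug: WHERE is evaluated per row; an aggregate over the whole table isn't defined there

Fix: Use a subquery: WHERE reading = (SELECT MAX(reading) FROM sensors)

Corrected query:
SELECT location, reading FROM sensors WHERE reading = (SELECT MAX(reading) FROM sensors)

Result:
location | reading
---------+--------
Lab-B    | 64.4   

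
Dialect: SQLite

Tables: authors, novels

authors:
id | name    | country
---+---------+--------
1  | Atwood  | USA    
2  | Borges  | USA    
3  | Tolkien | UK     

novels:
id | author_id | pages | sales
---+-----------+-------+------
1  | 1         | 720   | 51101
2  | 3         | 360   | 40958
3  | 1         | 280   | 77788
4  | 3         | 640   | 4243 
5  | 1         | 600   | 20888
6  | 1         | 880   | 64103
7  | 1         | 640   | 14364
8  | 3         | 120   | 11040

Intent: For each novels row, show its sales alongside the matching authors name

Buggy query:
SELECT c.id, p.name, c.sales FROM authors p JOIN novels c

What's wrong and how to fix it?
Bug: Missing join condition: each novels row is matched to all authors rows instead of just its own

Fix: Specify the join condition linking the foreign key to the parent id

Corrected query:
SELECT c.id, p.name, c.sales FROM authors p JOIN novels c ON c.author_id = p.id

Result:
id | name    | sales
---+---------+------
1  | Atwood  | 51101
2  | Tolkien | 40958
3  | Atwood  | 77788
4  | Tolkien | 4243 
5  | Atwood  | 20888
6  | Atwood  | 64103
7  | Atwood  | 14364
8  | Tolkien | 11040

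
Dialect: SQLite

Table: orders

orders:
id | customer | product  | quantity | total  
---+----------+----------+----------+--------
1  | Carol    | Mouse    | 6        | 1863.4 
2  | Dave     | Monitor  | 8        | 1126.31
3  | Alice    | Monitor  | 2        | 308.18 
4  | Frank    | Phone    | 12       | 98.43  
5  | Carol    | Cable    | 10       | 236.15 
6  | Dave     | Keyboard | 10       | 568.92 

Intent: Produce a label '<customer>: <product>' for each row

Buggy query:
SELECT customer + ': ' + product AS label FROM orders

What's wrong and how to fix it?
Bug: SQLite uses || for string concatenation; + coerces text to numbers (yielding 0)

Fix: Use the || operator for string concatenation

Corrected query:
SELECT customer || ': ' || product AS label FROM orders

Result:
label         
--------------
Carol: Mouse  
Dave: Monitor 
Alice: Monitor
Frank: Phone  
Carol: Cable  
Dave: Keyboard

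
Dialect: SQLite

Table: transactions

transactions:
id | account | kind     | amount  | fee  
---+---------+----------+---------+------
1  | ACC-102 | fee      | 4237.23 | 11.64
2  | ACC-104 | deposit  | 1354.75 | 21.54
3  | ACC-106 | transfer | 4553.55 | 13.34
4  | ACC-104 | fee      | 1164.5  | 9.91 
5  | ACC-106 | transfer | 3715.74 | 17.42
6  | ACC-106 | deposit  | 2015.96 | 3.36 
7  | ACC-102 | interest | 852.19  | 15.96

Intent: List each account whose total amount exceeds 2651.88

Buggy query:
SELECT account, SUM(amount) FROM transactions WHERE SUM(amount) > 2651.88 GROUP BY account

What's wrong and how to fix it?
Bug: WHERE runs before GROUP BY, so aggregates aren't available there

Fix: Move the aggregate condition to a HAVING clause

Corrected query:
SELECT account, SUM(amount) FROM transactions GROUP BY account HAVING SUM(amount) > 2651.88

Result:
account | SUM(amount)
--------+------------
ACC-102 | 5089.42    
ACC-106 | 10285.25   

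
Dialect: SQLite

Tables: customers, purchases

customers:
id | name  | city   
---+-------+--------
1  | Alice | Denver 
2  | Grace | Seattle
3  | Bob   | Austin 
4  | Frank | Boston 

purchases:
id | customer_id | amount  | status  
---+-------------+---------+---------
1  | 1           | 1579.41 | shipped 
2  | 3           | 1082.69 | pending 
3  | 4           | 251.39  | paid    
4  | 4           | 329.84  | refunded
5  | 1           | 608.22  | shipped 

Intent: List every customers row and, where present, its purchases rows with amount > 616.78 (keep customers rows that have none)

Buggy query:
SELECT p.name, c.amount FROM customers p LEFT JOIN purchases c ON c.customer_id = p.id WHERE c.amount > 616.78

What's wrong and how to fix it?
Bug: Filtering c.amount in WHERE discards the NULL rows produced by LEFT JOIN, turning it into an inner join

Fix: Move the right-table condition into the ON clause so unmatched parents are kept

Corrected query:
SELECT p.name, c.amount FROM customers p LEFT JOIN purchases c ON c.customer_id = p.id AND c.amount > 616.78

Result:
name  | amount 
------+--------
Alice | 1579.41
Grace | NULL   
Bob   | 1082.69
Frank | NULL   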